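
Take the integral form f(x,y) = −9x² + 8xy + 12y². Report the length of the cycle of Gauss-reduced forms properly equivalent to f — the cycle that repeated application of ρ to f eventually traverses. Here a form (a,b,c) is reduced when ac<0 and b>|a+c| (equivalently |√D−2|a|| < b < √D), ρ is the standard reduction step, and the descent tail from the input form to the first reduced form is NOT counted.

D = 496, ⌊√D⌋ = 22
river: ρ → (12,16,-5)
river: ρ → (-5,14,15)
river: ρ → (15,16,-4)
river: ρ → (-4,16,15)
river: ρ → (15,14,-5)
river: ρ → (-5,16,12)
river: ρ → (12,8,-9)
river: ρ → (-9,10,11)
river: ρ → (11,12,-8)
river: ρ → (-8,20,3)
river: ρ → (3,22,-1)
river: ρ → (-1,22,3)
river: ρ → (3,20,-8)
river: ρ → (-8,12,11)
river: ρ → (11,10,-9)
river: ρ → (-9,8,12)
ρ-cycle length = 16 (tail of 0 descent steps not counted)

16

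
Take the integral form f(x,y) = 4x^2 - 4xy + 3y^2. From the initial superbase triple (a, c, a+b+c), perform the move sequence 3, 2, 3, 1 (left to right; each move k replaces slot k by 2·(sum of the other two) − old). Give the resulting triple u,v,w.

start (4,3,3) = (f(1,0),f(0,1),f(1,1))
replace slot 3: 2·(4+3) − 3 = 11 → (4,3,11)
replace slot 2: 2·(4+11) − 3 = 27 → (4,27,11)
replace slot 3: 2·(4+27) − 11 = 51 → (4,27,51)
replace slot 1: 2·(27+51) − 4 = 152 → (152,27,51)

152,27,51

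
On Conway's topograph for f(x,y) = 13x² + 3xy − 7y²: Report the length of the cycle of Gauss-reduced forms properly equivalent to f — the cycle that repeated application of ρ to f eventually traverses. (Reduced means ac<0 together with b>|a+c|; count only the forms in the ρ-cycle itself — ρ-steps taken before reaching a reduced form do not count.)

D = 373, ⌊√D⌋ = 19
descent: ρ → (-7,11,9)  [lands on river]
river: ρ → (9,7,-9)
river: ρ → (-9,11,7)
river: ρ → (7,17,-3)
river: ρ → (-3,19,1)
river: ρ → (1,19,-3)
river: ρ → (-3,17,7)
river: ρ → (7,11,-9)
river: ρ → (-9,7,9)
river: ρ → (9,11,-7)
river: ρ → (-7,17,3)
river: ρ → (3,19,-1)
river: ρ → (-1,19,3)
river: ρ → (3,17,-7)
ρ-cycle length = 14 (tail of 1 descent step not counted)

14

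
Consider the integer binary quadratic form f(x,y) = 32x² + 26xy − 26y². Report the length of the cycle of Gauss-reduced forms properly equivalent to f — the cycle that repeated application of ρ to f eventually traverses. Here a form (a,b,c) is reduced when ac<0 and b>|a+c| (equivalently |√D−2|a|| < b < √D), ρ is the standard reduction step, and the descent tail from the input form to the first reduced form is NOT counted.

D = 4004, ⌊√D⌋ = 63
river: ρ → (-26,26,32)
river: ρ → (32,38,-20)
river: ρ → (-20,42,28)
river: ρ → (28,14,-34)
river: ρ → (-34,54,8)
river: ρ → (8,58,-20)
river: ρ → (-20,62,2)
river: ρ → (2,62,-20)
river: ρ → (-20,58,8)
river: ρ → (8,54,-34)
river: ρ → (-34,14,28)
river: ρ → (28,42,-20)
river: ρ → (-20,38,32)
river: ρ → (32,26,-26)
ρ-cycle length = 14 (tail of 0 descent steps not counted)

14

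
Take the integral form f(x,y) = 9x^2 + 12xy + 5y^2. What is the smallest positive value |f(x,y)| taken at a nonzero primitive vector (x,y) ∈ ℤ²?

translate: b→-6 (≡12 mod 18), so (9,12,5)→(9,-6,2)
flip: (9,-6,2)→(2,6,9)
translate: b→2 (≡6 mod 4), so (2,6,9)→(2,2,5)
reduced (well bottom): (2,2,5) with a≤c, −a<b≤a
well minimum = a = 2

2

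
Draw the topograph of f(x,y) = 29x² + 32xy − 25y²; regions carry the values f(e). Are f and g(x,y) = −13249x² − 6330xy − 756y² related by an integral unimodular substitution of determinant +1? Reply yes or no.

D₁ = 3924, D₂ = 3924
river cycle of f (length 30): (-25, 18, 36), (36, 54, -7), (-7, 58, 20), (20, 62, -1), (-1, 62, 20), (20, 58, -7), (-7, 54, 36), (36, 18, -25), (-25, 32, 29), (29, 26, -28), … (20 more)
river cycle of g (length 30): (-25, 18, 36), (36, 54, -7), (-7, 58, 20), (20, 62, -1), (-1, 62, 20), (20, 58, -7), (-7, 54, 36), (36, 18, -25), (-25, 32, 29), (29, 26, -28), … (20 more)
cycles coincide ⇒ equivalent

yes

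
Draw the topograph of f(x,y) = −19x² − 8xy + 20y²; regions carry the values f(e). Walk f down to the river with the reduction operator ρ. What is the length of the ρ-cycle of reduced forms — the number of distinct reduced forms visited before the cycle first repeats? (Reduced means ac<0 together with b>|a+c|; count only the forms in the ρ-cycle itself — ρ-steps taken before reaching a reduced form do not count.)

D = 1584, ⌊√D⌋ = 39
descent: ρ → (20,8,-19)  [lands on river]
river: ρ → (-19,30,9)
river: ρ → (9,24,-28)
river: ρ → (-28,32,5)
river: ρ → (5,38,-7)
river: ρ → (-7,32,20)
ρ-cycle length = 6 (tail of 1 descent step not counted)

6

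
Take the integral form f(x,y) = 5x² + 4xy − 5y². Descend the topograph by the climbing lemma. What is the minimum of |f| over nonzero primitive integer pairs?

river: ρ → (-5,6,4)
river: ρ → (4,10,-1)
river: ρ → (-1,10,4)
river: ρ → (4,6,-5)
river: ρ → (-5,4,5)
river: ρ → (5,6,-4)
river: ρ → (-4,10,1)
river: ρ → (1,10,-4)
river: ρ → (-4,6,5)
river: ρ → (5,4,-5)
closes: descent 0, river 10
min |a| on river = 1

1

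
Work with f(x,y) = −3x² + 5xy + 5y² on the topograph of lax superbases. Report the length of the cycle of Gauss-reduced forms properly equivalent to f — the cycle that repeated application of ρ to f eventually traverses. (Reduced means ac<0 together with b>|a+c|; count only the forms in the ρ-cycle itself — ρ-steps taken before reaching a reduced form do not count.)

D = 85, ⌊√D⌋ = 9
river: ρ → (5,5,-3)
river: ρ → (-3,7,3)
river: ρ → (3,5,-5)
river: ρ → (-5,5,3)
river: ρ → (3,7,-3)
river: ρ → (-3,5,5)
ρ-cycle length = 6 (tail of 0 descent steps not counted)

6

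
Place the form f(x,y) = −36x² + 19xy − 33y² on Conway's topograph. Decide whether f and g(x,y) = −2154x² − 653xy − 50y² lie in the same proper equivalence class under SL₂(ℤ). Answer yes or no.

D₁ = -4391, D₂ = -4391
f is negative-definite; reduce −f:
−f: flip: (36,-19,33)→(33,19,36)
−f: reduced (well bottom): (33,19,36) with a≤c, −a<b≤a
flip sign back: reduced form of f is (-33,-19,-36)
g is negative-definite; reduce −g:
−g: flip: (2154,653,50)→(50,-653,2154)
−g: translate: b→47 (≡-653 mod 100), so (50,-653,2154)→(50,47,33)
−g: flip: (50,47,33)→(33,-47,50)
−g: translate: b→19 (≡-47 mod 66), so (33,-47,50)→(33,19,36)
−g: reduced (well bottom): (33,19,36) with a≤c, −a<b≤a
flip sign back: reduced form of g is (-33,-19,-36)
reduced forms (-33, -19, -36) vs (-33, -19, -36) ⇒ equivalent

yes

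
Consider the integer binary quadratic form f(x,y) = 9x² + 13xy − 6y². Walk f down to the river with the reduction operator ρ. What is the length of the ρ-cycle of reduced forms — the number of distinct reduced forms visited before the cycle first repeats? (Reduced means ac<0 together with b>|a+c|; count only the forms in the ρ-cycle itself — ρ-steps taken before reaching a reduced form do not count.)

D = 385, ⌊√D⌋ = 19
river: ρ → (-6,11,11)
river: ρ → (11,11,-6)
river: ρ → (-6,13,9)
river: ρ → (9,5,-10)
river: ρ → (-10,15,4)
river: ρ → (4,17,-6)
river: ρ → (-6,19,1)
river: ρ → (1,19,-6)
river: ρ → (-6,17,4)
river: ρ → (4,15,-10)
river: ρ → (-10,5,9)
river: ρ → (9,13,-6)
ρ-cycle length = 12 (tail of 0 descent steps not counted)

12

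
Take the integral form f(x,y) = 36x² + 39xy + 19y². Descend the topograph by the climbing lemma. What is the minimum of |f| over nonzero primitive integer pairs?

translate: b→-33 (≡39 mod 72), so (36,39,19)→(36,-33,16)
flip: (36,-33,16)→(16,33,36)
translate: b→1 (≡33 mod 32), so (16,33,36)→(16,1,19)
reduced (well bottom): (16,1,19) with a≤c, −a<b≤a
well minimum = a = 16

16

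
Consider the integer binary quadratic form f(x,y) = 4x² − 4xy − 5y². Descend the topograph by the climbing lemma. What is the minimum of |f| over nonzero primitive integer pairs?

descent: ρ → (-5,4,4)  [lands on river]
river: ρ → (4,4,-5)
river: ρ → (-5,6,3)
river: ρ → (3,6,-5)
closes: descent 1, river 4
min |a| on river = 3

3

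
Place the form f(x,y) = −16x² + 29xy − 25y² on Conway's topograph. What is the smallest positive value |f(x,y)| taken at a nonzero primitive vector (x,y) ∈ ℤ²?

translate: b→3 (≡-29 mod 32), so (16,-29,25)→(16,3,12)
flip: (16,3,12)→(12,-3,16)
reduced (well bottom): (12,-3,16) with a≤c, −a<b≤a
well minimum |f| = |-12| = 12 (negative-definite)

12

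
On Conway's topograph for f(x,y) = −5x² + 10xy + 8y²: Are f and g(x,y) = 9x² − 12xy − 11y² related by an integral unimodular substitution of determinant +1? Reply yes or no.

D₁ = 260, D₂ = 540
discriminants differ ⇒ not SL₂(ℤ)-equivalent

no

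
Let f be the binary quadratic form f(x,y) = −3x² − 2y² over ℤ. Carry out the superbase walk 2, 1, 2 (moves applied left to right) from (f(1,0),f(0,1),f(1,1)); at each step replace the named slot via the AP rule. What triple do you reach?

start (-3,-2,-5) = (f(1,0),f(0,1),f(1,1))
replace slot 2: 2·((-3)+(-5)) − (-2) = -14 → (-3,-14,-5)
replace slot 1: 2·((-14)+(-5)) − (-3) = -35 → (-35,-14,-5)
replace slot 2: 2·((-35)+(-5)) − (-14) = -66 → (-35,-66,-5)

-35,-66,-5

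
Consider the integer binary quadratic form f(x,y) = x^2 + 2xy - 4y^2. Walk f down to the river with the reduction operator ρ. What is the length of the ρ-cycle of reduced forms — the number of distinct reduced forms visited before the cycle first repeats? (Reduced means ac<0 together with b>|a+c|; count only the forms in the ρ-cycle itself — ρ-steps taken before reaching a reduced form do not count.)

D = 20, ⌊√D⌋ = 4
descent: ρ → (-4,-2,1)
descent: ρ → (1,4,-1)  [lands on river]
river: ρ → (-1,4,1)
ρ-cycle length = 2 (tail of 2 descent steps not counted)

2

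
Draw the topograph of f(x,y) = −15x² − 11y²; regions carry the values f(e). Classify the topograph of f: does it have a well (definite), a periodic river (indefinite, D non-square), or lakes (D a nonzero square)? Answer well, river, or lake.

D = b²−4ac = 0² − 4·(-15)·(-11) = -660
D < 0 ⇒ definite ⇒ every region one sign ⇒ single well

well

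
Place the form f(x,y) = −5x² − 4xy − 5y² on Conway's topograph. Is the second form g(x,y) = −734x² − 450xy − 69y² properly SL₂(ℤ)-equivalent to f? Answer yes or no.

D₁ = -84, D₂ = -84
f is negative-definite; reduce −f:
−f: reduced (well bottom): (5,4,5) with a≤c, −a<b≤a
flip sign back: reduced form of f is (-5,-4,-5)
g is negative-definite; reduce −g:
−g: flip: (734,450,69)→(69,-450,734)
−g: translate: b→-36 (≡-450 mod 138), so (69,-450,734)→(69,-36,5)
−g: flip: (69,-36,5)→(5,36,69)
−g: translate: b→-4 (≡36 mod 10), so (5,36,69)→(5,-4,5)
−g: flip: (5,-4,5)→(5,4,5)
−g: reduced (well bottom): (5,4,5) with a≤c, −a<b≤a
flip sign back: reduced form of g is (-5,-4,-5)
reduced forms (-5, -4, -5) vs (-5, -4, -5) ⇒ equivalent

yes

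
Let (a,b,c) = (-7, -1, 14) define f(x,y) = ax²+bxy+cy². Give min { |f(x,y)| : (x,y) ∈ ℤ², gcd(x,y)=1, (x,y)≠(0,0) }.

descent: ρ → (14,1,-7)
descent: ρ → (-7,13,8)  [lands on river]
river: ρ → (8,19,-1)
river: ρ → (-1,19,8)
river: ρ → (8,13,-7)
river: ρ → (-7,15,6)
river: ρ → (6,9,-13)
river: ρ → (-13,17,2)
river: ρ → (2,19,-4)
river: ρ → (-4,13,14)
river: ρ → (14,15,-3)
river: ρ → (-3,15,14)
river: ρ → (14,13,-4)
river: ρ → (-4,19,2)
river: ρ → (2,17,-13)
river: ρ → (-13,9,6)
river: ρ → (6,15,-7)
closes: descent 2, river 16
min |a| on river = 1

1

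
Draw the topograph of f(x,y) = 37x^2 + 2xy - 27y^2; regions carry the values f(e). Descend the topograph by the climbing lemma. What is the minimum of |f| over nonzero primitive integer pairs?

descent: ρ → (-27,52,12)  [lands on river]
river: ρ → (12,44,-43)
river: ρ → (-43,42,13)
river: ρ → (13,62,-3)
river: ρ → (-3,58,53)
river: ρ → (53,48,-8)
river: ρ → (-8,48,53)
river: ρ → (53,58,-3)
river: ρ → (-3,62,13)
river: ρ → (13,42,-43)
river: ρ → (-43,44,12)
river: ρ → (12,52,-27)
river: ρ → (-27,56,8)
river: ρ → (8,56,-27)
closes: descent 1, river 14
min |a| on river = 3

3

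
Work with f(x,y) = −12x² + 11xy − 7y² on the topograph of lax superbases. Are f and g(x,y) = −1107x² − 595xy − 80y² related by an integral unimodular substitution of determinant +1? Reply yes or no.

D₁ = -215, D₂ = -215
f is negative-definite; reduce −f:
−f: flip: (12,-11,7)→(7,11,12)
−f: translate: b→-3 (≡11 mod 14), so (7,11,12)→(7,-3,8)
−f: reduced (well bottom): (7,-3,8) with a≤c, −a<b≤a
flip sign back: reduced form of f is (-7,3,-8)
g is negative-definite; reduce −g:
−g: flip: (1107,595,80)→(80,-595,1107)
−g: translate: b→45 (≡-595 mod 160), so (80,-595,1107)→(80,45,7)
−g: flip: (80,45,7)→(7,-45,80)
−g: translate: b→-3 (≡-45 mod 14), so (7,-45,80)→(7,-3,8)
−g: reduced (well bottom): (7,-3,8) with a≤c, −a<b≤a
flip sign back: reduced form of g is (-7,3,-8)
reduced forms (-7, 3, -8) vs (-7, 3, -8) ⇒ equivalent

yes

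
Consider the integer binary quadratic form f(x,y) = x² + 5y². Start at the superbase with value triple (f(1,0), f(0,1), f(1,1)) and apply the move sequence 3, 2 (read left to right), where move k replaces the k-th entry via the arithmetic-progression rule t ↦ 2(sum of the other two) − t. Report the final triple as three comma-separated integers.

start (1,5,6) = (f(1,0),f(0,1),f(1,1))
replace slot 3: 2·(1+5) − 6 = 6 → (1,5,6)
replace slot 2: 2·(1+6) − 5 = 9 → (1,9,6)

1,9,6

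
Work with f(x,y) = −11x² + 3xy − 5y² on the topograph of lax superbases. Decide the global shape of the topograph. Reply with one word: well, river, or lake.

D = b²−4ac = 3² − 4·(-11)·(-5) = -211
D < 0 ⇒ definite ⇒ every region one sign ⇒ single well

well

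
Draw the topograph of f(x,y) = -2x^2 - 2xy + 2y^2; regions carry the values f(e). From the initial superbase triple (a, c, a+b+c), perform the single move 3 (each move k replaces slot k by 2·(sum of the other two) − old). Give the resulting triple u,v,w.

start (-2,2,-2) = (f(1,0),f(0,1),f(1,1))
replace slot 3: 2·((-2)+2) − (-2) = 2 → (-2,2,2)

-2,2,2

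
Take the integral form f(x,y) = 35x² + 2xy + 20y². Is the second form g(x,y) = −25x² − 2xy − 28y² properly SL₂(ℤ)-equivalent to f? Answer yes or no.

D₁ = -2796, D₂ = -2796
f: flip: (35,2,20)→(20,-2,35)
f: reduced (well bottom): (20,-2,35) with a≤c, −a<b≤a
g is negative-definite; reduce −g:
−g: reduced (well bottom): (25,2,28) with a≤c, −a<b≤a
flip sign back: reduced form of g is (-25,-2,-28)
reduced forms (20, -2, 35) vs (-25, -2, -28) ⇒ inequivalent

no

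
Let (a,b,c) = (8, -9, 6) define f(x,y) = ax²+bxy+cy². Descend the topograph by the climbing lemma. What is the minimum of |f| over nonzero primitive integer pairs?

translate: b→7 (≡-9 mod 16), so (8,-9,6)→(8,7,5)
flip: (8,7,5)→(5,-7,8)
translate: b→3 (≡-7 mod 10), so (5,-7,8)→(5,3,6)
reduced (well bottom): (5,3,6) with a≤c, −a<b≤a
well minimum = a = 5

5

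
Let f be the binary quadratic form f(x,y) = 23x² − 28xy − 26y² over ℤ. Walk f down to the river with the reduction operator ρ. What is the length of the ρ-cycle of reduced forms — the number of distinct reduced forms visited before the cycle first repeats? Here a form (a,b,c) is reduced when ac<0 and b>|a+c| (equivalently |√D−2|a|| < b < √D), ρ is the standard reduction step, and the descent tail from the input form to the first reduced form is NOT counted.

D = 3176, ⌊√D⌋ = 56
descent: ρ → (-26,28,23)  [lands on river]
river: ρ → (23,18,-31)
river: ρ → (-31,44,10)
river: ρ → (10,56,-1)
river: ρ → (-1,56,10)
river: ρ → (10,44,-31)
river: ρ → (-31,18,23)
river: ρ → (23,28,-26)
river: ρ → (-26,24,25)
river: ρ → (25,26,-25)
river: ρ → (-25,24,26)
river: ρ → (26,28,-23)
river: ρ → (-23,18,31)
river: ρ → (31,44,-10)
river: ρ → (-10,56,1)
river: ρ → (1,56,-10)
river: ρ → (-10,44,31)
river: ρ → (31,18,-23)
river: ρ → (-23,28,26)
river: ρ → (26,24,-25)
river: ρ → (-25,26,25)
river: ρ → (25,24,-26)
ρ-cycle length = 22 (tail of 1 descent step not counted)

22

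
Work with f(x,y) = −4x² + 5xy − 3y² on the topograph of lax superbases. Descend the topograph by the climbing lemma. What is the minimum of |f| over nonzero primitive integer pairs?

translate: b→3 (≡-5 mod 8), so (4,-5,3)→(4,3,2)
flip: (4,3,2)→(2,-3,4)
translate: b→1 (≡-3 mod 4), so (2,-3,4)→(2,1,3)
reduced (well bottom): (2,1,3) with a≤c, −a<b≤a
well minimum |f| = |-2| = 2 (negative-definite)

2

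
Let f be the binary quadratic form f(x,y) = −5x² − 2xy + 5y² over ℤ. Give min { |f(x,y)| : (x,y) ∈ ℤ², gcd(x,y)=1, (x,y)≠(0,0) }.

descent: ρ → (5,2,-5)  [lands on river]
river: ρ → (-5,8,2)
river: ρ → (2,8,-5)
river: ρ → (-5,2,5)
river: ρ → (5,8,-2)
river: ρ → (-2,8,5)
closes: descent 1, river 6
min |a| on river = 2

2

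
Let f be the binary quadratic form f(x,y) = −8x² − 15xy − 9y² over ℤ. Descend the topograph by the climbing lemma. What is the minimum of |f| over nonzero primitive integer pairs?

translate: b→-1 (≡15 mod 16), so (8,15,9)→(8,-1,2)
flip: (8,-1,2)→(2,1,8)
reduced (well bottom): (2,1,8) with a≤c, −a<b≤a
well minimum |f| = |-2| = 2 (negative-definite)

2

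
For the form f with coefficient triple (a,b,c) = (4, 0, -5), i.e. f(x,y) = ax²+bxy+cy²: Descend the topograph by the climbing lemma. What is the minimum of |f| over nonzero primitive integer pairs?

descent: ρ → (-5,0,4)
descent: ρ → (4,8,-1)  [lands on river]
river: ρ → (-1,8,4)
closes: descent 2, river 2
min |a| on river = 1

1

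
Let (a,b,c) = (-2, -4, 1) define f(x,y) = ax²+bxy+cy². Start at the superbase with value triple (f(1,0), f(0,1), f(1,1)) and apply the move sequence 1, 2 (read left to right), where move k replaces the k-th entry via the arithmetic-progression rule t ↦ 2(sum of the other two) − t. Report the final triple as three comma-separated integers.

start (-2,1,-5) = (f(1,0),f(0,1),f(1,1))
replace slot 1: 2·(1+(-5)) − (-2) = -6 → (-6,1,-5)
replace slot 2: 2·((-6)+(-5)) − 1 = -23 → (-6,-23,-5)

-6,-23,-5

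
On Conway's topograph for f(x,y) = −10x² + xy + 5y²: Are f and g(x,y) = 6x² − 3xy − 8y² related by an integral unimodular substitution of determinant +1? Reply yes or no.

D₁ = 201, D₂ = 201
river cycle of f (length 14): (5, 9, -6), (-6, 3, 8), (8, 13, -1), (-1, 13, 8), (8, 3, -6), (-6, 9, 5), (5, 11, -4), (-4, 13, 2), (2, 11, -10), (-10, 9, 3), … (4 more)
river cycle of g (length 14): (-8, 3, 6), (6, 9, -5), (-5, 11, 4), (4, 13, -2), (-2, 11, 10), (10, 9, -3), (-3, 9, 10), (10, 11, -2), (-2, 13, 4), (4, 11, -5), … (4 more)
cycles differ ⇒ inequivalent

no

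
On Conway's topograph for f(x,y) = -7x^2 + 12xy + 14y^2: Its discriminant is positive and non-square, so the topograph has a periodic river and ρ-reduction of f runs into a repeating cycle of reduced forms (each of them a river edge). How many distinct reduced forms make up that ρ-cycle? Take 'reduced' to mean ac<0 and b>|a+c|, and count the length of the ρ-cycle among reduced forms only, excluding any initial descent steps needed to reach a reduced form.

D = 536, ⌊√D⌋ = 23
river: ρ → (14,16,-5)
river: ρ → (-5,14,17)
river: ρ → (17,20,-2)
river: ρ → (-2,20,17)
river: ρ → (17,14,-5)
river: ρ → (-5,16,14)
river: ρ → (14,12,-7)
river: ρ → (-7,16,10)
river: ρ → (10,4,-13)
river: ρ → (-13,22,1)
river: ρ → (1,22,-13)
river: ρ → (-13,4,10)
river: ρ → (10,16,-7)
river: ρ → (-7,12,14)
ρ-cycle length = 14 (tail of 0 descent steps not counted)

14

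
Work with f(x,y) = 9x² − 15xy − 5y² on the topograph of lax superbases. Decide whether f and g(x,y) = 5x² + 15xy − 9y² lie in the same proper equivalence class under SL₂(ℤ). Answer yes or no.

D₁ = 405, D₂ = 405
river cycle of f (length 6): (-5, 15, 9), (9, 3, -11), (-11, 19, 1), (1, 19, -11), (-11, 3, 9), (9, 15, -5)
river cycle of g (length 6): (-9, 3, 11), (11, 19, -1), (-1, 19, 11), (11, 3, -9), (-9, 15, 5), (5, 15, -9)
cycles differ ⇒ inequivalent

no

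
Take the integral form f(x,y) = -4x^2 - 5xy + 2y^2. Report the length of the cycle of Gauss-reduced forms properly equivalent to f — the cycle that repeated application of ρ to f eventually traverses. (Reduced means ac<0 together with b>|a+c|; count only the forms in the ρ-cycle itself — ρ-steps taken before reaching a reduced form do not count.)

D = 57, ⌊√D⌋ = 7
descent: ρ → (2,5,-4)  [lands on river]
river: ρ → (-4,3,3)
river: ρ → (3,3,-4)
river: ρ → (-4,5,2)
river: ρ → (2,7,-1)
river: ρ → (-1,7,2)
ρ-cycle length = 6 (tail of 1 descent step not counted)

6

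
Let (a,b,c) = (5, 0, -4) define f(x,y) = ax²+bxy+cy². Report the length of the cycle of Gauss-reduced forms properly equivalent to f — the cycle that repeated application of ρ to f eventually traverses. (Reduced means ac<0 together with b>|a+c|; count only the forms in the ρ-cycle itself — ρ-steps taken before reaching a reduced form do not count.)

D = 80, ⌊√D⌋ = 8
descent: ρ → (-4,8,1)  [lands on river]
river: ρ → (1,8,-4)
ρ-cycle length = 2 (tail of 1 descent step not counted)

2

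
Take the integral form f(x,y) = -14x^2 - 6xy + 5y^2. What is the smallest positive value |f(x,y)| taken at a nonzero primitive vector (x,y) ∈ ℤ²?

descent: ρ → (5,16,-3)  [lands on river]
river: ρ → (-3,14,10)
river: ρ → (10,6,-7)
river: ρ → (-7,8,9)
river: ρ → (9,10,-6)
river: ρ → (-6,14,5)
closes: descent 1, river 6
min |a| on river = 3

3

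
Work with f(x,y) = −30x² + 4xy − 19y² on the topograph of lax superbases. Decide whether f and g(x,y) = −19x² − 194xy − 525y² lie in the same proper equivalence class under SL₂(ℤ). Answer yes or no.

D₁ = -2264, D₂ = -2264
f is negative-definite; reduce −f:
−f: flip: (30,-4,19)→(19,4,30)
−f: reduced (well bottom): (19,4,30) with a≤c, −a<b≤a
flip sign back: reduced form of f is (-19,-4,-30)
g is negative-definite; reduce −g:
−g: translate: b→4 (≡194 mod 38), so (19,194,525)→(19,4,30)
−g: reduced (well bottom): (19,4,30) with a≤c, −a<b≤a
flip sign back: reduced form of g is (-19,-4,-30)
reduced forms (-19, -4, -30) vs (-19, -4, -30) ⇒ equivalent

yes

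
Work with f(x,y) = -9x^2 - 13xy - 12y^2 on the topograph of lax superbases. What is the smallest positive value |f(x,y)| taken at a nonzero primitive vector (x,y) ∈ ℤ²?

translate: b→-5 (≡13 mod 18), so (9,13,12)→(9,-5,8)
flip: (9,-5,8)→(8,5,9)
reduced (well bottom): (8,5,9) with a≤c, −a<b≤a
well minimum |f| = |-8| = 8 (negative-definite)

8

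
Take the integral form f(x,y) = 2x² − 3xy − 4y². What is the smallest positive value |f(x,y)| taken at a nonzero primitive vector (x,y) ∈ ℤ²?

descent: ρ → (-4,3,2)  [lands on river]
river: ρ → (2,5,-2)
river: ρ → (-2,3,4)
river: ρ → (4,5,-1)
river: ρ → (-1,5,4)
river: ρ → (4,3,-2)
river: ρ → (-2,5,2)
river: ρ → (2,3,-4)
river: ρ → (-4,5,1)
river: ρ → (1,5,-4)
closes: descent 1, river 10
min |a| on river = 1

1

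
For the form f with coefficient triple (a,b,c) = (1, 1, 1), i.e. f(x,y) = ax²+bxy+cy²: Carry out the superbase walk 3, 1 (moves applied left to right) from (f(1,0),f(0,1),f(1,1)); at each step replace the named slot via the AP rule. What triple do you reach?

start (1,1,3) = (f(1,0),f(0,1),f(1,1))
replace slot 3: 2·(1+1) − 3 = 1 → (1,1,1)
replace slot 1: 2·(1+1) − 1 = 3 → (3,1,1)

3,1,1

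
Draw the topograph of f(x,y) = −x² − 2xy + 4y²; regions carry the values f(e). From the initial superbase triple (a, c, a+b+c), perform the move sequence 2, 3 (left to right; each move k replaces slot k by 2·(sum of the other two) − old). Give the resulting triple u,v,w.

start (-1,4,1) = (f(1,0),f(0,1),f(1,1))
replace slot 2: 2·((-1)+1) − 4 = -4 → (-1,-4,1)
replace slot 3: 2·((-1)+(-4)) − 1 = -11 → (-1,-4,-11)

-1,-4,-11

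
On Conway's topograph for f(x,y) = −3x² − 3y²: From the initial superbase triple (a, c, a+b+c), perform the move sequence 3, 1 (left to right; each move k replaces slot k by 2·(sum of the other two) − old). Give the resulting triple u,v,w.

start (-3,-3,-6) = (f(1,0),f(0,1),f(1,1))
replace slot 3: 2·((-3)+(-3)) − (-6) = -6 → (-3,-3,-6)
replace slot 1: 2·((-3)+(-6)) − (-3) = -15 → (-15,-3,-6)

-15,-3,-6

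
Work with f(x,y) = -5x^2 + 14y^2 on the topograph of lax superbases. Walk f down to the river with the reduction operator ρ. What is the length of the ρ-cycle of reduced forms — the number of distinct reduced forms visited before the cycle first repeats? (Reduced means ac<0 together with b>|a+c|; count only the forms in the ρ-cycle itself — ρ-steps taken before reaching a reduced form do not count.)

D = 280, ⌊√D⌋ = 16
descent: ρ → (14,0,-5)
descent: ρ → (-5,10,9)  [lands on river]
river: ρ → (9,8,-6)
river: ρ → (-6,16,1)
river: ρ → (1,16,-6)
river: ρ → (-6,8,9)
river: ρ → (9,10,-5)
ρ-cycle length = 6 (tail of 2 descent steps not counted)

6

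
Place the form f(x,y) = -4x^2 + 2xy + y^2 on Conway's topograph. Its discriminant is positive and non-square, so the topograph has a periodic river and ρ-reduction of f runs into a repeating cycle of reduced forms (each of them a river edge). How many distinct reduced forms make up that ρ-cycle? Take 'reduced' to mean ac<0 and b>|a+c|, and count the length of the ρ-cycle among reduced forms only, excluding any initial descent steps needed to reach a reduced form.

D = 20, ⌊√D⌋ = 4
descent: ρ → (1,4,-1)  [lands on river]
river: ρ → (-1,4,1)
ρ-cycle length = 2 (tail of 1 descent step not counted)

2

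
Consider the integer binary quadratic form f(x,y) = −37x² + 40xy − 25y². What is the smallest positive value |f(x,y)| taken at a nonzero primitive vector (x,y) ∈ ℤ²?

translate: b→34 (≡-40 mod 74), so (37,-40,25)→(37,34,22)
flip: (37,34,22)→(22,-34,37)
translate: b→10 (≡-34 mod 44), so (22,-34,37)→(22,10,25)
reduced (well bottom): (22,10,25) with a≤c, −a<b≤a
well minimum |f| = |-22| = 22 (negative-definite)

22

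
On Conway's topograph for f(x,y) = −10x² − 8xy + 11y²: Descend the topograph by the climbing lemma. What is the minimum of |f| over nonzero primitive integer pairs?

descent: ρ → (11,8,-10)  [lands on river]
river: ρ → (-10,12,9)
river: ρ → (9,6,-13)
river: ρ → (-13,20,2)
river: ρ → (2,20,-13)
river: ρ → (-13,6,9)
river: ρ → (9,12,-10)
river: ρ → (-10,8,11)
river: ρ → (11,14,-7)
river: ρ → (-7,14,11)
closes: descent 1, river 10
min |a| on river = 2

2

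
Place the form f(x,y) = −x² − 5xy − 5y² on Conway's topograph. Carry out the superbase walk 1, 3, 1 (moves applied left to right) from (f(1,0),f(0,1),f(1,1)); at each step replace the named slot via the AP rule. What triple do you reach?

start (-1,-5,-11) = (f(1,0),f(0,1),f(1,1))
replace slot 1: 2·((-5)+(-11)) − (-1) = -31 → (-31,-5,-11)
replace slot 3: 2·((-31)+(-5)) − (-11) = -61 → (-31,-5,-61)
replace slot 1: 2·((-5)+(-61)) − (-31) = -101 → (-101,-5,-61)

-101,-5,-61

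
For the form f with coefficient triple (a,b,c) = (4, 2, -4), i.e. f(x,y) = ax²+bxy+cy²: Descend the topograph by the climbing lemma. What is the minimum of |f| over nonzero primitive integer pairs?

river: ρ → (-4,6,2)
river: ρ → (2,6,-4)
river: ρ → (-4,2,4)
river: ρ → (4,6,-2)
river: ρ → (-2,6,4)
river: ρ → (4,2,-4)
closes: descent 0, river 6
min |a| on river = 2

2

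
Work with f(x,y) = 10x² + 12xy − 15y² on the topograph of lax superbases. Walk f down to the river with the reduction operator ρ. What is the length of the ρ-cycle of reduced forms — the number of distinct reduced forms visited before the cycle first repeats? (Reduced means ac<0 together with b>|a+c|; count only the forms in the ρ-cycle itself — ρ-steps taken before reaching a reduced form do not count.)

D = 744, ⌊√D⌋ = 27
river: ρ → (-15,18,7)
river: ρ → (7,24,-6)
river: ρ → (-6,24,7)
river: ρ → (7,18,-15)
river: ρ → (-15,12,10)
river: ρ → (10,8,-17)
river: ρ → (-17,26,1)
river: ρ → (1,26,-17)
river: ρ → (-17,8,10)
river: ρ → (10,12,-15)
ρ-cycle length = 10 (tail of 0 descent steps not counted)

10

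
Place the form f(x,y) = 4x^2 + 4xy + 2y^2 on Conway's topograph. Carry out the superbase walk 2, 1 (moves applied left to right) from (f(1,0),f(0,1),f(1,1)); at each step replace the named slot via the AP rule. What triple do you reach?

start (4,2,10) = (f(1,0),f(0,1),f(1,1))
replace slot 2: 2·(4+10) − 2 = 26 → (4,26,10)
replace slot 1: 2·(26+10) − 4 = 68 → (68,26,10)

68,26,10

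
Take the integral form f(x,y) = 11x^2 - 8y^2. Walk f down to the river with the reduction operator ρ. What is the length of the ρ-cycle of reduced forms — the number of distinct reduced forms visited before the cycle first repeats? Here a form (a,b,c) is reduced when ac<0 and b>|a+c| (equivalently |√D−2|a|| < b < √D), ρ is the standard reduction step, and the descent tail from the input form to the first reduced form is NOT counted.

D = 352, ⌊√D⌋ = 18
descent: ρ → (-8,16,3)  [lands on river]
river: ρ → (3,14,-13)
river: ρ → (-13,12,4)
river: ρ → (4,12,-13)
river: ρ → (-13,14,3)
river: ρ → (3,16,-8)
ρ-cycle length = 6 (tail of 1 descent step not counted)

6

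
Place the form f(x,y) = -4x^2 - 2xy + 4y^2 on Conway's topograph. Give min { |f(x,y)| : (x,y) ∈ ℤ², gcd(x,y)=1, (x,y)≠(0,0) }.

descent: ρ → (4,2,-4)  [lands on river]
river: ρ → (-4,6,2)
river: ρ → (2,6,-4)
river: ρ → (-4,2,4)
river: ρ → (4,6,-2)
river: ρ → (-2,6,4)
closes: descent 1, river 6
min |a| on river = 2

2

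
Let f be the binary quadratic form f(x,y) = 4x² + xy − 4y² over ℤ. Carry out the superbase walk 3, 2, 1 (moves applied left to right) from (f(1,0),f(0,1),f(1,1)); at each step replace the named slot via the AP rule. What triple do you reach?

start (4,-4,1) = (f(1,0),f(0,1),f(1,1))
replace slot 3: 2·(4+(-4)) − 1 = -1 → (4,-4,-1)
replace slot 2: 2·(4+(-1)) − (-4) = 10 → (4,10,-1)
replace slot 1: 2·(10+(-1)) − 4 = 14 → (14,10,-1)

14,10,-1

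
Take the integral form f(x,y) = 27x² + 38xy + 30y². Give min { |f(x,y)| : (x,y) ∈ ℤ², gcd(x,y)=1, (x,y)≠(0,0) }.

translate: b→-16 (≡38 mod 54), so (27,38,30)→(27,-16,19)
flip: (27,-16,19)→(19,16,27)
reduced (well bottom): (19,16,27) with a≤c, −a<b≤a
well minimum = a = 19

19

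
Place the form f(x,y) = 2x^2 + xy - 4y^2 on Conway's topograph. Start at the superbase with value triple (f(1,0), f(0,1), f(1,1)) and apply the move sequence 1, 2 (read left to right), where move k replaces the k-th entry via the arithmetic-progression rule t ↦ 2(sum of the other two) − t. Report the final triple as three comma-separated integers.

start (2,-4,-1) = (f(1,0),f(0,1),f(1,1))
replace slot 1: 2·((-4)+(-1)) − 2 = -12 → (-12,-4,-1)
replace slot 2: 2·((-12)+(-1)) − (-4) = -22 → (-12,-22,-1)

-12,-22,-1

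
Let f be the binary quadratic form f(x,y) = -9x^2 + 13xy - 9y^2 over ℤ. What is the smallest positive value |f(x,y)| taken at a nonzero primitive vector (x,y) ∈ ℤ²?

translate: b→5 (≡-13 mod 18), so (9,-13,9)→(9,5,5)
flip: (9,5,5)→(5,-5,9)
translate: b→5 (≡-5 mod 10), so (5,-5,9)→(5,5,9)
reduced (well bottom): (5,5,9) with a≤c, −a<b≤a
well minimum |f| = |-5| = 5 (negative-definite)

5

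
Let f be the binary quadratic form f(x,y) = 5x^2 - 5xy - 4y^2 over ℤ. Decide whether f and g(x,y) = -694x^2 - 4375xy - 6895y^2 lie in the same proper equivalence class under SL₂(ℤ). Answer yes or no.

D₁ = 105, D₂ = 105
river cycle of f (length 6): (-4, 5, 5), (5, 5, -4), (-4, 3, 6), (6, 9, -1), (-1, 9, 6), (6, 3, -4)
river cycle of g (length 6): (-1, 9, 6), (6, 3, -4), (-4, 5, 5), (5, 5, -4), (-4, 3, 6), (6, 9, -1)
cycles coincide ⇒ equivalent

yes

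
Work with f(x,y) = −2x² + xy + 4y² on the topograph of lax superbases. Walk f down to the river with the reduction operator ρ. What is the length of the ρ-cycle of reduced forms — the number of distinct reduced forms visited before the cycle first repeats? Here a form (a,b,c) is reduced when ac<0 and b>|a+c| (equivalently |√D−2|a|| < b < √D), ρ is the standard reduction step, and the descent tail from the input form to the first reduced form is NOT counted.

D = 33, ⌊√D⌋ = 5
descent: ρ → (4,-1,-2)
descent: ρ → (-2,5,1)  [lands on river]
river: ρ → (1,5,-2)
river: ρ → (-2,3,3)
river: ρ → (3,3,-2)
ρ-cycle length = 4 (tail of 2 descent steps not counted)

4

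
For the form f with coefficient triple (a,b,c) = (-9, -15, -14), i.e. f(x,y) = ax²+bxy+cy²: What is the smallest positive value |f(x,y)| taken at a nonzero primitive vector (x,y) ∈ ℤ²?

translate: b→-3 (≡15 mod 18), so (9,15,14)→(9,-3,8)
flip: (9,-3,8)→(8,3,9)
reduced (well bottom): (8,3,9) with a≤c, −a<b≤a
well minimum |f| = |-8| = 8 (negative-definite)

8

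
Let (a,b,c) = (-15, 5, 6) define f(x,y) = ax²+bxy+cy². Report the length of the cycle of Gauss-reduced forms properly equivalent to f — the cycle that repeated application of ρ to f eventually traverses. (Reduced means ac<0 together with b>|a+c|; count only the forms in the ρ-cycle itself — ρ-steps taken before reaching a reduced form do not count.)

D = 385, ⌊√D⌋ = 19
descent: ρ → (6,19,-1)  [lands on river]
river: ρ → (-1,19,6)
river: ρ → (6,17,-4)
river: ρ → (-4,15,10)
river: ρ → (10,5,-9)
river: ρ → (-9,13,6)
river: ρ → (6,11,-11)
river: ρ → (-11,11,6)
river: ρ → (6,13,-9)
river: ρ → (-9,5,10)
river: ρ → (10,15,-4)
river: ρ → (-4,17,6)
ρ-cycle length = 12 (tail of 1 descent step not counted)

12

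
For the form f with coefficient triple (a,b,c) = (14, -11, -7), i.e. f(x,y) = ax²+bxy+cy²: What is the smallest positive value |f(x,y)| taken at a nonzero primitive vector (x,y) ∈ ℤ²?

descent: ρ → (-7,11,14)  [lands on river]
river: ρ → (14,17,-4)
river: ρ → (-4,15,18)
river: ρ → (18,21,-1)
river: ρ → (-1,21,18)
river: ρ → (18,15,-4)
river: ρ → (-4,17,14)
river: ρ → (14,11,-7)
river: ρ → (-7,17,8)
river: ρ → (8,15,-9)
river: ρ → (-9,21,2)
river: ρ → (2,19,-19)
river: ρ → (-19,19,2)
river: ρ → (2,21,-9)
river: ρ → (-9,15,8)
river: ρ → (8,17,-7)
closes: descent 1, river 16
min |a| on river = 1

1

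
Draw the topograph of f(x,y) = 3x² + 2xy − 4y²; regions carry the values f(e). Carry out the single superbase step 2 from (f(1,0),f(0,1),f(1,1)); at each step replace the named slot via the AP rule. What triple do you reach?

start (3,-4,1) = (f(1,0),f(0,1),f(1,1))
replace slot 2: 2·(3+1) − (-4) = 12 → (3,12,1)

3,12,1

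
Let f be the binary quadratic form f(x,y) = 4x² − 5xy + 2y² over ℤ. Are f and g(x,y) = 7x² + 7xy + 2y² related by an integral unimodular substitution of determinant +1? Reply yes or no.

D₁ = -7, D₂ = -7
f: translate: b→3 (≡-5 mod 8), so (4,-5,2)→(4,3,1)
f: flip: (4,3,1)→(1,-3,4)
f: translate: b→1 (≡-3 mod 2), so (1,-3,4)→(1,1,2)
f: reduced (well bottom): (1,1,2) with a≤c, −a<b≤a
g: flip: (7,7,2)→(2,-7,7)
g: translate: b→1 (≡-7 mod 4), so (2,-7,7)→(2,1,1)
g: flip: (2,1,1)→(1,-1,2)
g: translate: b→1 (≡-1 mod 2), so (1,-1,2)→(1,1,2)
g: reduced (well bottom): (1,1,2) with a≤c, −a<b≤a
reduced forms (1, 1, 2) vs (1, 1, 2) ⇒ equivalent

yes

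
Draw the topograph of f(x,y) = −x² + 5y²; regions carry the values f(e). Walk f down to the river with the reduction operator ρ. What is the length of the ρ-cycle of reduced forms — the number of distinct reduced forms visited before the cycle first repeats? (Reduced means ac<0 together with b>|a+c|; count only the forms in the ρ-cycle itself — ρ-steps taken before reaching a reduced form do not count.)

D = 20, ⌊√D⌋ = 4
descent: ρ → (5,0,-1)
descent: ρ → (-1,4,1)  [lands on river]
river: ρ → (1,4,-1)
ρ-cycle length = 2 (tail of 2 descent steps not counted)

2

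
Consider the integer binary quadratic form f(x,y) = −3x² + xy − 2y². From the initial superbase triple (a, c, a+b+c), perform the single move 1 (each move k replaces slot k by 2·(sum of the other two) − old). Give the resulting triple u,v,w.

start (-3,-2,-4) = (f(1,0),f(0,1),f(1,1))
replace slot 1: 2·((-2)+(-4)) − (-3) = -9 → (-9,-2,-4)

-9,-2,-4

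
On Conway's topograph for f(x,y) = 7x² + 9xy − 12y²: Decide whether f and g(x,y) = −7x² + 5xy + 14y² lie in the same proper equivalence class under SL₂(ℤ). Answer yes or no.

D₁ = 417, D₂ = 417
river cycle of f (length 18): (-12, 15, 4), (4, 17, -8), (-8, 15, 6), (6, 9, -14), (-14, 19, 1), (1, 19, -14), (-14, 9, 6), (6, 15, -8), (-8, 17, 4), (4, 15, -12), … (8 more)
river cycle of g (length 18): (-7, 19, 2), (2, 17, -16), (-16, 15, 3), (3, 15, -16), (-16, 17, 2), (2, 19, -7), (-7, 9, 12), (12, 15, -4), (-4, 17, 8), (8, 15, -6), … (8 more)
cycles differ ⇒ inequivalent

no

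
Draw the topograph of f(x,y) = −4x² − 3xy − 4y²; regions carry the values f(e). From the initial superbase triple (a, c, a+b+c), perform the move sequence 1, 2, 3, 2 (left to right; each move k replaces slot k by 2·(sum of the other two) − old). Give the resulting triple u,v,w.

start (-4,-4,-11) = (f(1,0),f(0,1),f(1,1))
replace slot 1: 2·((-4)+(-11)) − (-4) = -26 → (-26,-4,-11)
replace slot 2: 2·((-26)+(-11)) − (-4) = -70 → (-26,-70,-11)
replace slot 3: 2·((-26)+(-70)) − (-11) = -181 → (-26,-70,-181)
replace slot 2: 2·((-26)+(-181)) − (-70) = -344 → (-26,-344,-181)

-26,-344,-181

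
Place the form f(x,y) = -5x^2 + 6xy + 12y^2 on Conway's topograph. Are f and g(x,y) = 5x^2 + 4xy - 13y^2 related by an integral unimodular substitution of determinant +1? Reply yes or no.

D₁ = 276, D₂ = 276
river cycle of f (length 8): (-5, 16, 1), (1, 16, -5), (-5, 14, 4), (4, 10, -11), (-11, 12, 3), (3, 12, -11), (-11, 10, 4), (4, 14, -5)
river cycle of g (length 8): (5, 14, -4), (-4, 10, 11), (11, 12, -3), (-3, 12, 11), (11, 10, -4), (-4, 14, 5), (5, 16, -1), (-1, 16, 5)
cycles differ ⇒ inequivalent

no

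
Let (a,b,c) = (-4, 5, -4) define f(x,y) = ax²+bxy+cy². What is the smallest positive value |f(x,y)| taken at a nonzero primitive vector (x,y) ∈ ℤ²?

translate: b→3 (≡-5 mod 8), so (4,-5,4)→(4,3,3)
flip: (4,3,3)→(3,-3,4)
translate: b→3 (≡-3 mod 6), so (3,-3,4)→(3,3,4)
reduced (well bottom): (3,3,4) with a≤c, −a<b≤a
well minimum |f| = |-3| = 3 (negative-definite)

3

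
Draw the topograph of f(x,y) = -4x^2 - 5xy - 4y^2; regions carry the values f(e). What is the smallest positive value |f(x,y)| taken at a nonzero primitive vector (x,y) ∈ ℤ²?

translate: b→-3 (≡5 mod 8), so (4,5,4)→(4,-3,3)
flip: (4,-3,3)→(3,3,4)
reduced (well bottom): (3,3,4) with a≤c, −a<b≤a
well minimum |f| = |-3| = 3 (negative-definite)

3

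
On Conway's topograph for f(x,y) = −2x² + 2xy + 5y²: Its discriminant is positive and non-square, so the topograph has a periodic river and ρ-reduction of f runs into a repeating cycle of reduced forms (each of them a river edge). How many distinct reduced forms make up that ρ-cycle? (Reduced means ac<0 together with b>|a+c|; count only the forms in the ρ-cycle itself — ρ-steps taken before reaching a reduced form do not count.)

D = 44, ⌊√D⌋ = 6
descent: ρ → (5,-2,-2)
descent: ρ → (-2,6,1)  [lands on river]
river: ρ → (1,6,-2)
ρ-cycle length = 2 (tail of 2 descent steps not counted)

2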